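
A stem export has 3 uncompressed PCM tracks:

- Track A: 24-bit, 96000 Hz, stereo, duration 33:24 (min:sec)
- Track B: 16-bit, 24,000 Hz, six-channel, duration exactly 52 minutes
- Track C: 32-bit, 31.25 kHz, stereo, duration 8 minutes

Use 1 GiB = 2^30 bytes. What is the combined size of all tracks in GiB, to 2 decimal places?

2.02 GiB

Track A: 33:24 (min:sec) = 2,004 s; 96,000 × 2,004 × 3 × 2 = 1,154,304,000 bytes.
Track B: exactly 52 minutes = 3,120 s; 24,000 × 3,120 × 2 × 6 = 898,560,000 bytes.
Track C: 8 minutes = 480 s; 31,250 × 480 × 4 × 2 = 120,000,000 bytes.
Total = 2,172,864,000 bytes = 2.02 GiB.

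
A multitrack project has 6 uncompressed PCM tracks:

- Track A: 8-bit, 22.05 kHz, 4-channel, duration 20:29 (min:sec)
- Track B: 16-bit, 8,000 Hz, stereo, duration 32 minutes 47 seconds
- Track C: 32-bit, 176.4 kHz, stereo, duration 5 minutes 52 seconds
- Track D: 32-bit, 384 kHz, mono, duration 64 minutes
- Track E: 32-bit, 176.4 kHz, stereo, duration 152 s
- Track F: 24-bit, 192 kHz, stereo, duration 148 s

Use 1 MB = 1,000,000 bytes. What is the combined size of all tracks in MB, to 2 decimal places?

6951.32 MB

Track A: 20:29 (min:sec) = 1,229 s; 22,050 × 1,229 × 1 × 4 = 108,397,800 bytes.
Track B: 32 minutes 47 seconds = 1,967 s; 8,000 × 1,967 × 2 × 2 = 62,944,000 bytes.
Track C: 5 minutes 52 seconds = 352 s; 176,400 × 352 × 4 × 2 = 496,742,400 bytes.
Track D: 64 minutes = 3,840 s; 384,000 × 3,840 × 4 × 1 = 5,898,240,000 bytes.
Track E: 176,400 × 152 × 4 × 2 = 214,502,400 bytes.
Track F: 192,000 × 148 × 3 × 2 = 170,496,000 bytes.
Total = 6,951,322,600 bytes = 6951.32 MB.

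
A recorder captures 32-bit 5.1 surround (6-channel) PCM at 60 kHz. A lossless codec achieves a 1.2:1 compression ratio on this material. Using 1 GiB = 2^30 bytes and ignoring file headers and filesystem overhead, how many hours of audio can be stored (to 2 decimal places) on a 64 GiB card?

15.91 hours

Uncompressed byte rate = 60,000 × 4 × 6 = 1,440,000 bytes/s.
After 1.2:1 compression, effective rate ≈ 1200000 bytes/s.
Capacity = 64 × 1,073,741,824 = 68,719,476,736 bytes.
68,719,476,736 / effective rate ≈ 57266.23 s → 15.91 hours.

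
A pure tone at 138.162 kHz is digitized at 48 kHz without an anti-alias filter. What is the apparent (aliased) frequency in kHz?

Nyquist = 48,000/2 = 24,000 Hz; 138,162 Hz exceeds it.
Alias = |138,162 − 3×48,000| = |138,162 − 144,000| = 5,838 Hz = 5.838 kHz.

5.838 kHz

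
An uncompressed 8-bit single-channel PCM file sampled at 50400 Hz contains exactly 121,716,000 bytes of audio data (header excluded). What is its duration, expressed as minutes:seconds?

Byte rate = 50,400 × 1 × 1 = 50,400 bytes/s.
Duration = 121,716,000 / 50,400 = 2,415 s.
2,415 s = 40:15.

40:15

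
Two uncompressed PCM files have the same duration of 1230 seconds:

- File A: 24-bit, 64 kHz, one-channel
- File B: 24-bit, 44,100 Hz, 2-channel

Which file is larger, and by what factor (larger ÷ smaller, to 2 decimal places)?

File A: 64,000 × 3 × 1 = 192,000 bytes/s.
File B: 44,100 × 3 × 2 = 264,600 bytes/s.
File B is larger; ratio = 325,458,000 / 236,160,000 = 1.38.

File B, by a factor of 1.38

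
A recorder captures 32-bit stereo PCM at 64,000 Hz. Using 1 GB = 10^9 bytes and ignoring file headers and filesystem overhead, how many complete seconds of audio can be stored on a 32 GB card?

62,500 seconds

Uncompressed byte rate = 64,000 × 4 × 2 = 512,000 bytes/s.
Capacity = 32 × 1,000,000,000 = 32,000,000,000 bytes.
32,000,000,000 / 512,000 ≈ 62500 s → 62,500 seconds.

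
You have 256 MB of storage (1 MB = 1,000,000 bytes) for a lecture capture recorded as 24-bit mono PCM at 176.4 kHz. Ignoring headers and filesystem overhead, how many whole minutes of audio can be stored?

8 minutes

Uncompressed byte rate = 176,400 × 3 × 1 = 529,200 bytes/s.
Capacity = 256 × 1,000,000 = 256,000,000 bytes.
256,000,000 / 529,200 ≈ 483.75 s → 8 minutes.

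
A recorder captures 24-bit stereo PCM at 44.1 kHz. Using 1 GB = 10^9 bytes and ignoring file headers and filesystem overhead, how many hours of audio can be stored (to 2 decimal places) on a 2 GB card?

Uncompressed byte rate = 44,100 × 3 × 2 = 264,600 bytes/s.
Capacity = 2 × 1,000,000,000 = 2,000,000,000 bytes.
2,000,000,000 / 264,600 ≈ 7558.58 s → 2.10 hours.

2.10 hours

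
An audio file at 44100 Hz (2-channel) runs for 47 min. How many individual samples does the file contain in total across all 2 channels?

47 min = 2,820 s.
44,100 × 2,820 s × 2 ch = 248,724,000 samples.

248,724,000 samples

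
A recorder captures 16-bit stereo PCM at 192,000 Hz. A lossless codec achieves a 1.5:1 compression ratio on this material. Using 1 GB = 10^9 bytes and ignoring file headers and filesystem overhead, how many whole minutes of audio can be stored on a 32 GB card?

1,041 minutes

Uncompressed byte rate = 192,000 × 2 × 2 = 768,000 bytes/s.
After 1.5:1 compression, effective rate ≈ 512000 bytes/s.
Capacity = 32 × 1,000,000,000 = 32,000,000,000 bytes.
32,000,000,000 / effective rate ≈ 62500 s → 1,041 minutes.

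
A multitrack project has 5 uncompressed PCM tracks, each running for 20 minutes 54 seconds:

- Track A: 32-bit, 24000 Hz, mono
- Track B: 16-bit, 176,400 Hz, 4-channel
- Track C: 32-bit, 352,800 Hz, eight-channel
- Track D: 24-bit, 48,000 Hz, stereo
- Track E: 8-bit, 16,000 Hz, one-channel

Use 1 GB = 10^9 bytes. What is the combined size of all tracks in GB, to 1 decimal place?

16.4 GB

20 minutes 54 seconds = 1,254 s.
Track A: 24,000 × 1,254 × 4 × 1 = 120,384,000 bytes.
Track B: 176,400 × 1,254 × 2 × 4 = 1,769,644,800 bytes.
Track C: 352,800 × 1,254 × 4 × 8 = 14,157,158,400 bytes.
Track D: 48,000 × 1,254 × 3 × 2 = 361,152,000 bytes.
Track E: 16,000 × 1,254 × 1 × 1 = 20,064,000 bytes.
Total = 16,428,403,200 bytes = 16.4 GB.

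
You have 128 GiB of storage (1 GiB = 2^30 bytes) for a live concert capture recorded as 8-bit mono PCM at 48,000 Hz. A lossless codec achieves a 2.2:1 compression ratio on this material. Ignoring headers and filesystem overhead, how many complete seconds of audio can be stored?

6,299,285 seconds

Uncompressed byte rate = 48,000 × 1 × 1 = 48,000 bytes/s.
After 2.2:1 compression, effective rate ≈ 21818.18 bytes/s.
Capacity = 128 × 1,073,741,824 = 137,438,953,472 bytes.
137,438,953,472 / effective rate ≈ 6299285.37 s → 6,299,285 seconds.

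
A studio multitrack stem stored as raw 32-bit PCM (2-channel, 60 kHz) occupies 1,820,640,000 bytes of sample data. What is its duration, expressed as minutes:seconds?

Byte rate = 60,000 × 4 × 2 = 480,000 bytes/s.
Duration = 1,820,640,000 / 480,000 = 3,793 s.
3,793 s = 63:13.

63:13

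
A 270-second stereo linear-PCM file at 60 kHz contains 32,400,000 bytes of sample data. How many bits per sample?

Bytes per sample = 32,400,000 / (60,000 × 270 × 2) = 32,400,000 / 32,400,000 = 1.
Bit depth = 1 × 8 = 8 bits.

8 bits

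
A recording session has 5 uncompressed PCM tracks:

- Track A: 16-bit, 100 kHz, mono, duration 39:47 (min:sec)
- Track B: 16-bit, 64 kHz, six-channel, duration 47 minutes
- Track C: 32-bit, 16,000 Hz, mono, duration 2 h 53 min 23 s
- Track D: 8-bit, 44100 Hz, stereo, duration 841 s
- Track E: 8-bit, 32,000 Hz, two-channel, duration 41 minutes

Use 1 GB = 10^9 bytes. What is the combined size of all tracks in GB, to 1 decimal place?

Track A: 39:47 (min:sec) = 2,387 s; 100,000 × 2,387 × 2 × 1 = 477,400,000 bytes.
Track B: 47 minutes = 2,820 s; 64,000 × 2,820 × 2 × 6 = 2,165,760,000 bytes.
Track C: 2 h 53 min 23 s = 10,403 s; 16,000 × 10,403 × 4 × 1 = 665,792,000 bytes.
Track D: 44,100 × 841 × 1 × 2 = 74,176,200 bytes.
Track E: 41 minutes = 2,460 s; 32,000 × 2,460 × 1 × 2 = 157,440,000 bytes.
Total = 3,540,568,200 bytes = 3.5 GB.

3.5 GB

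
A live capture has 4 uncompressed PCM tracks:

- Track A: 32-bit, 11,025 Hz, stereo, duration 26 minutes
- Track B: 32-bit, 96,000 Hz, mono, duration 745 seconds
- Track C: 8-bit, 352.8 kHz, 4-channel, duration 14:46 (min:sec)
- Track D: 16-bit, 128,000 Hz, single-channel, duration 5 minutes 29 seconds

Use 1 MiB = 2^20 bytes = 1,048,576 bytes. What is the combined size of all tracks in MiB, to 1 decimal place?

Track A: 26 minutes = 1,560 s; 11,025 × 1,560 × 4 × 2 = 137,592,000 bytes.
Track B: 96,000 × 745 × 4 × 1 = 286,080,000 bytes.
Track C: 14:46 (min:sec) = 886 s; 352,800 × 886 × 1 × 4 = 1,250,323,200 bytes.
Track D: 5 minutes 29 seconds = 329 s; 128,000 × 329 × 2 × 1 = 84,224,000 bytes.
Total = 1,758,219,200 bytes = 1676.8 MiB.

1676.8 MiB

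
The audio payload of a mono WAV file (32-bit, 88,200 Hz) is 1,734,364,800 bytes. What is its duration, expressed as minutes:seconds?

81:56

Byte rate = 88,200 × 4 × 1 = 352,800 bytes/s.
Duration = 1,734,364,800 / 352,800 = 4,916 s.
4,916 s = 81:56.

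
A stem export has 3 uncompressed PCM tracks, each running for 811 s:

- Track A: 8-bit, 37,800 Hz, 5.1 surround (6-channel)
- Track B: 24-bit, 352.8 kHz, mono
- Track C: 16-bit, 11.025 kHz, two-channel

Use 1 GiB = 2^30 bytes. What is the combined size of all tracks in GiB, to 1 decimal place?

1.0 GiB

Track A: 37,800 × 811 × 1 × 6 = 183,934,800 bytes.
Track B: 352,800 × 811 × 3 × 1 = 858,362,400 bytes.
Track C: 11,025 × 811 × 2 × 2 = 35,765,100 bytes.
Total = 1,078,062,300 bytes = 1.0 GiB.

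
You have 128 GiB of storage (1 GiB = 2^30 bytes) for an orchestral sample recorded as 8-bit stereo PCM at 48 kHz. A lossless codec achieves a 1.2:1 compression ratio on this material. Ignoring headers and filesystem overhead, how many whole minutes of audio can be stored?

Uncompressed byte rate = 48,000 × 1 × 2 = 96,000 bytes/s.
After 1.2:1 compression, effective rate ≈ 80000 bytes/s.
Capacity = 128 × 1,073,741,824 = 137,438,953,472 bytes.
137,438,953,472 / effective rate ≈ 1717986.92 s → 28,633 minutes.

28,633 minutes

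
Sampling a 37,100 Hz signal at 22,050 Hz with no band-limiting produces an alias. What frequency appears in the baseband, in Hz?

Nyquist = 22,050/2 = 11,025 Hz; 37,100 Hz exceeds it.
Alias = |37,100 − 2×22,050| = |37,100 − 44,100| = 7,000 Hz.

7,000 Hz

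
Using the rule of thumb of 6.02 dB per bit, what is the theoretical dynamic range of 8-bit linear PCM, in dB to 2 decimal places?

48.16 dB

8 × 6.02 = 48.16 dB.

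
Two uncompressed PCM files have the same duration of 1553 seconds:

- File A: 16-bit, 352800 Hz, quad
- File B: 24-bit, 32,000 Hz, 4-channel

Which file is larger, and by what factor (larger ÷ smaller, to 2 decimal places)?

File A: 352,800 × 2 × 4 = 2,822,400 bytes/s.
File B: 32,000 × 3 × 4 = 384,000 bytes/s.
File A is larger; ratio = 4,383,187,200 / 596,352,000 = 7.35.

File A, by a factor of 7.35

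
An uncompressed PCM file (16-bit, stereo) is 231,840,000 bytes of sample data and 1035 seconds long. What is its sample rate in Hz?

56,000 Hz

Bytes = sample_rate × seconds × bytes_per_sample × channels.
sample_rate = 231,840,000 / (1,035 × 2 × 2) = 231,840,000 / 4,140 = 56,000 Hz.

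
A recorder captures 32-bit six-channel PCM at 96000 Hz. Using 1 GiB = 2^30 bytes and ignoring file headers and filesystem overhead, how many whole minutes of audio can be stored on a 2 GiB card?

15 minutes

Uncompressed byte rate = 96,000 × 4 × 6 = 2,304,000 bytes/s.
Capacity = 2 × 1,073,741,824 = 2,147,483,648 bytes.
2,147,483,648 / 2,304,000 ≈ 932.07 s → 15 minutes.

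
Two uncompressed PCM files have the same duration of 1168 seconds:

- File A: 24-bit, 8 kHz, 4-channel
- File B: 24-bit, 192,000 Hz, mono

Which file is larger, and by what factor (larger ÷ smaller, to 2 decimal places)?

File A: 8,000 × 3 × 4 = 96,000 bytes/s.
File B: 192,000 × 3 × 1 = 576,000 bytes/s.
File B is larger; ratio = 672,768,000 / 112,128,000 = 6.00.

File B, by a factor of 6.00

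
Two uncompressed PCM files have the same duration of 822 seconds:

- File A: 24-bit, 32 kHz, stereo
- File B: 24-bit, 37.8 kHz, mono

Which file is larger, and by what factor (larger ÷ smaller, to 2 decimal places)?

File A, by a factor of 1.69

File A: 32,000 × 3 × 2 = 192,000 bytes/s.
File B: 37,800 × 3 × 1 = 113,400 bytes/s.
File A is larger; ratio = 157,824,000 / 93,214,800 = 1.69.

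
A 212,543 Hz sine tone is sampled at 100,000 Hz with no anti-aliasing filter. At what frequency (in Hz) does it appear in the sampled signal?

12,543 Hz

Nyquist = 100,000/2 = 50,000 Hz; 212,543 Hz exceeds it.
Alias = |212,543 − 2×100,000| = |212,543 − 200,000| = 12,543 Hz.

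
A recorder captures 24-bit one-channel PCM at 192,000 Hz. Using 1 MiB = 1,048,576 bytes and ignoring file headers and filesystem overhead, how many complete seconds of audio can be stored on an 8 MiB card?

Uncompressed byte rate = 192,000 × 3 × 1 = 576,000 bytes/s.
Capacity = 8 × 1,048,576 = 8,388,608 bytes.
8,388,608 / 576,000 ≈ 14.56 s → 14 seconds.

14 seconds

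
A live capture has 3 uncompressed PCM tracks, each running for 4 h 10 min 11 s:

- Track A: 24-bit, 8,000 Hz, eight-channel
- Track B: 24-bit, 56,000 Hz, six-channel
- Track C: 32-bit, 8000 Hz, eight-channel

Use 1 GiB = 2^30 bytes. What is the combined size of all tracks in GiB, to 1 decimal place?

4 h 10 min 11 s = 15,011 s.
Track A: 8,000 × 15,011 × 3 × 8 = 2,882,112,000 bytes.
Track B: 56,000 × 15,011 × 3 × 6 = 15,131,088,000 bytes.
Track C: 8,000 × 15,011 × 4 × 8 = 3,842,816,000 bytes.
Total = 21,856,016,000 bytes = 20.4 GiB.

20.4 GiB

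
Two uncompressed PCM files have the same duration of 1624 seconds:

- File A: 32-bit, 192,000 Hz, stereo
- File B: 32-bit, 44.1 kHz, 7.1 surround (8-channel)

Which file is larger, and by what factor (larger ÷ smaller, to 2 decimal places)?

File A: 192,000 × 4 × 2 = 1,536,000 bytes/s.
File B: 44,100 × 4 × 8 = 1,411,200 bytes/s.
File A is larger; ratio = 2,494,464,000 / 2,291,788,800 = 1.09.

File A, by a factor of 1.09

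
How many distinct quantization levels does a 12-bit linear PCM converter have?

2^12 = 4,096.

4,096 levels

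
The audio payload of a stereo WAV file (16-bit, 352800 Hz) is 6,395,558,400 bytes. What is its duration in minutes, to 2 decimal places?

Byte rate = 352,800 × 2 × 2 = 1,411,200 bytes/s.
Duration = 6,395,558,400 / 1,411,200 = 4,532 s.
4,532 s / 60 = 75.53 minutes.

75.53 minutes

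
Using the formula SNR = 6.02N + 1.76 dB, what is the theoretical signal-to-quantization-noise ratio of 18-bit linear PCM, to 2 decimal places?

6.02 × 18 + 1.76 = 110.12 dB.

110.12 dB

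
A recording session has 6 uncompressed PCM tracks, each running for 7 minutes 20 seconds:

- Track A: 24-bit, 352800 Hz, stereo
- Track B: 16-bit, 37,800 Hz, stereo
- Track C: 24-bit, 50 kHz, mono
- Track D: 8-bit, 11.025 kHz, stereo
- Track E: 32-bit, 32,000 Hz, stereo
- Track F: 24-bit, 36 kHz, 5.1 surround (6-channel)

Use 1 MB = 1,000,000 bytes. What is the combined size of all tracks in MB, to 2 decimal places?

1471.38 MB

7 minutes 20 seconds = 440 s.
Track A: 352,800 × 440 × 3 × 2 = 931,392,000 bytes.
Track B: 37,800 × 440 × 2 × 2 = 66,528,000 bytes.
Track C: 50,000 × 440 × 3 × 1 = 66,000,000 bytes.
Track D: 11,025 × 440 × 1 × 2 = 9,702,000 bytes.
Track E: 32,000 × 440 × 4 × 2 = 112,640,000 bytes.
Track F: 36,000 × 440 × 3 × 6 = 285,120,000 bytes.
Total = 1,471,382,000 bytes = 1471.38 MB.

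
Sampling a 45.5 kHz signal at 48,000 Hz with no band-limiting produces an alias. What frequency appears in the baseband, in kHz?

2.5 kHz

Nyquist = 48,000/2 = 24,000 Hz; 45,500 Hz exceeds it.
Alias = |45,500 − 1×48,000| = |45,500 − 48,000| = 2,500 Hz = 2.5 kHz.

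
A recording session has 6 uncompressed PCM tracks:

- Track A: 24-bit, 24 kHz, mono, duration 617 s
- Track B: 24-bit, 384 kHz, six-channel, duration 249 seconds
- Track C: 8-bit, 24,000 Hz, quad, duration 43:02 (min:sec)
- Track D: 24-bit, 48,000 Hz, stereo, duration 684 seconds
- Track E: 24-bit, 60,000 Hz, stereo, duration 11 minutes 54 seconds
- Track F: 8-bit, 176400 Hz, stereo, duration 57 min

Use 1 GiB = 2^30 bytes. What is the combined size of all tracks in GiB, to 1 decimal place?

Track A: 24,000 × 617 × 3 × 1 = 44,424,000 bytes.
Track B: 384,000 × 249 × 3 × 6 = 1,721,088,000 bytes.
Track C: 43:02 (min:sec) = 2,582 s; 24,000 × 2,582 × 1 × 4 = 247,872,000 bytes.
Track D: 48,000 × 684 × 3 × 2 = 196,992,000 bytes.
Track E: 11 minutes 54 seconds = 714 s; 60,000 × 714 × 3 × 2 = 257,040,000 bytes.
Track F: 57 min = 3,420 s; 176,400 × 3,420 × 1 × 2 = 1,206,576,000 bytes.
Total = 3,673,992,000 bytes = 3.4 GiB.

3.4 GiB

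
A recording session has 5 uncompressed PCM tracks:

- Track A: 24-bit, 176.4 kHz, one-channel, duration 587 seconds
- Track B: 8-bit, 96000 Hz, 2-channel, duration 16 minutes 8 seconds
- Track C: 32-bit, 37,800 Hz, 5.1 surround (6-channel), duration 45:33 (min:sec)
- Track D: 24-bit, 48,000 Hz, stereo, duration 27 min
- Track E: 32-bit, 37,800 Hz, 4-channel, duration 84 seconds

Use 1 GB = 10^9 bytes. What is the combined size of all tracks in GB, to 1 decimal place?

Track A: 176,400 × 587 × 3 × 1 = 310,640,400 bytes.
Track B: 16 minutes 8 seconds = 968 s; 96,000 × 968 × 1 × 2 = 185,856,000 bytes.
Track C: 45:33 (min:sec) = 2,733 s; 37,800 × 2,733 × 4 × 6 = 2,479,377,600 bytes.
Track D: 27 min = 1,620 s; 48,000 × 1,620 × 3 × 2 = 466,560,000 bytes.
Track E: 37,800 × 84 × 4 × 4 = 50,803,200 bytes.
Total = 3,493,237,200 bytes = 3.5 GB.

3.5 GB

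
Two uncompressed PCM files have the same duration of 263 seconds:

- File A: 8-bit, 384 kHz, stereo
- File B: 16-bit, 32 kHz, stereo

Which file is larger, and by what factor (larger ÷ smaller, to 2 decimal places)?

File A: 384,000 × 1 × 2 = 768,000 bytes/s.
File B: 32,000 × 2 × 2 = 128,000 bytes/s.
File A is larger; ratio = 201,984,000 / 33,664,000 = 6.00.

File A, by a factor of 6.00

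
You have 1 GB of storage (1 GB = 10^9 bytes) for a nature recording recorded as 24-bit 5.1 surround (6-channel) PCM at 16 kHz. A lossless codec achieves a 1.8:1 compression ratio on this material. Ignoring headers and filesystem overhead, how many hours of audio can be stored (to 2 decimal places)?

Uncompressed byte rate = 16,000 × 3 × 6 = 288,000 bytes/s.
After 1.8:1 compression, effective rate ≈ 160000 bytes/s.
Capacity = 1 × 1,000,000,000 = 1,000,000,000 bytes.
1,000,000,000 / effective rate ≈ 6250 s → 1.74 hours.

1.74 hours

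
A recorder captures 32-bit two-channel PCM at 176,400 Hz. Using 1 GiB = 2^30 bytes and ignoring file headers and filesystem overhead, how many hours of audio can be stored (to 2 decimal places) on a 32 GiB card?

Uncompressed byte rate = 176,400 × 4 × 2 = 1,411,200 bytes/s.
Capacity = 32 × 1,073,741,824 = 34,359,738,368 bytes.
34,359,738,368 / 1,411,200 ≈ 24347.89 s → 6.76 hours.

6.76 hours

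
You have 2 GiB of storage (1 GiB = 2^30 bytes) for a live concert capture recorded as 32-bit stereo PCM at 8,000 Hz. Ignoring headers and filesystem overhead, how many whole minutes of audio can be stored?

Uncompressed byte rate = 8,000 × 4 × 2 = 64,000 bytes/s.
Capacity = 2 × 1,073,741,824 = 2,147,483,648 bytes.
2,147,483,648 / 64,000 ≈ 33554.43 s → 559 minutes.

559 minutes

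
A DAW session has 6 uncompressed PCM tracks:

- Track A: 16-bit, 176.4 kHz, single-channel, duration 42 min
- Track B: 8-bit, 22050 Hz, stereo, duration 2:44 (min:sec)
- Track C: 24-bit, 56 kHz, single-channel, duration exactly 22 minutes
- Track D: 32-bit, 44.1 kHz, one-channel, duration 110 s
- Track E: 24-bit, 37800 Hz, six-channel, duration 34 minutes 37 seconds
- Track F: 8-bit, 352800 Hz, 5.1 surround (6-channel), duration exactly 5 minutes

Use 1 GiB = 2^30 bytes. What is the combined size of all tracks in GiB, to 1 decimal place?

Track A: 42 min = 2,520 s; 176,400 × 2,520 × 2 × 1 = 889,056,000 bytes.
Track B: 2:44 (min:sec) = 164 s; 22,050 × 164 × 1 × 2 = 7,232,400 bytes.
Track C: exactly 22 minutes = 1,320 s; 56,000 × 1,320 × 3 × 1 = 221,760,000 bytes.
Track D: 44,100 × 110 × 4 × 1 = 19,404,000 bytes.
Track E: 34 minutes 37 seconds = 2,077 s; 37,800 × 2,077 × 3 × 6 = 1,413,190,800 bytes.
Track F: exactly 5 minutes = 300 s; 352,800 × 300 × 1 × 6 = 635,040,000 bytes.
Total = 3,185,683,200 bytes = 3.0 GiB.

3.0 GiB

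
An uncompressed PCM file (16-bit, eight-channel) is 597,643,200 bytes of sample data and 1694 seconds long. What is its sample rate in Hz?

Bytes = sample_rate × seconds × bytes_per_sample × channels.
sample_rate = 597,643,200 / (1,694 × 2 × 8) = 597,643,200 / 27,104 = 22,050 Hz.

22,050 Hz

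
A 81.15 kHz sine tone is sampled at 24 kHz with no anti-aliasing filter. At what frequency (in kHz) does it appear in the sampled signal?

Nyquist = 24,000/2 = 12,000 Hz; 81,150 Hz exceeds it.
Alias = |81,150 − 3×24,000| = |81,150 − 72,000| = 9,150 Hz = 9.15 kHz.

9.15 kHz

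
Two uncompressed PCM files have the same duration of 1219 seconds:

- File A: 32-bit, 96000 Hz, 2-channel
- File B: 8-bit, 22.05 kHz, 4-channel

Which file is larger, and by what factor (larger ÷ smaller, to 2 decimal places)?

File A: 96,000 × 4 × 2 = 768,000 bytes/s.
File B: 22,050 × 1 × 4 = 88,200 bytes/s.
File A is larger; ratio = 936,192,000 / 107,515,800 = 8.71.

File A, by a factor of 8.71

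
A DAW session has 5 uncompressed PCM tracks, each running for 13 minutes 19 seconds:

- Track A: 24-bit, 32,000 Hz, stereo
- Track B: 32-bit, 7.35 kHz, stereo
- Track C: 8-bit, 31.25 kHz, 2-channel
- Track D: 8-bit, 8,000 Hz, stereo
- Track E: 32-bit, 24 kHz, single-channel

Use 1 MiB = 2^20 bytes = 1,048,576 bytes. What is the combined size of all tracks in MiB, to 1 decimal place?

324.1 MiB

13 minutes 19 seconds = 799 s.
Track A: 32,000 × 799 × 3 × 2 = 153,408,000 bytes.
Track B: 7,350 × 799 × 4 × 2 = 46,981,200 bytes.
Track C: 31,250 × 799 × 1 × 2 = 49,937,500 bytes.
Track D: 8,000 × 799 × 1 × 2 = 12,784,000 bytes.
Track E: 24,000 × 799 × 4 × 1 = 76,704,000 bytes.
Total = 339,814,700 bytes = 324.1 MiB.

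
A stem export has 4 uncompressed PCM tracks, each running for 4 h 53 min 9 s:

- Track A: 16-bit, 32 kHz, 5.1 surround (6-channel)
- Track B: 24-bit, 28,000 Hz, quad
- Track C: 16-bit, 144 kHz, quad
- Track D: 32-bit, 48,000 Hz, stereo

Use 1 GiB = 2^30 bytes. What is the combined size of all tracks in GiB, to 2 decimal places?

36.96 GiB

4 h 53 min 9 s = 17,589 s.
Track A: 32,000 × 17,589 × 2 × 6 = 6,754,176,000 bytes.
Track B: 28,000 × 17,589 × 3 × 4 = 5,909,904,000 bytes.
Track C: 144,000 × 17,589 × 2 × 4 = 20,262,528,000 bytes.
Track D: 48,000 × 17,589 × 4 × 2 = 6,754,176,000 bytes.
Total = 39,680,784,000 bytes = 36.96 GiB.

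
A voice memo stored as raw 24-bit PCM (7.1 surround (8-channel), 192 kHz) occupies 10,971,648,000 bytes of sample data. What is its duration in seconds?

Byte rate = 192,000 × 3 × 8 = 4,608,000 bytes/s.
Duration = 10,971,648,000 / 4,608,000 = 2,381 s.

2,381 seconds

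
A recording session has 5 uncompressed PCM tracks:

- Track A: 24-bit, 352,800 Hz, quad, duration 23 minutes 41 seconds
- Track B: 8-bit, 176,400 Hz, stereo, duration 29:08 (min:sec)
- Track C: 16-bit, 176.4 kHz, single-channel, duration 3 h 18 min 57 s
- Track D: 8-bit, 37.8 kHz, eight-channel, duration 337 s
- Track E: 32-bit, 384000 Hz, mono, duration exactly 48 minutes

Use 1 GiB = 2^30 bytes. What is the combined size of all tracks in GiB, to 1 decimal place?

Track A: 23 minutes 41 seconds = 1,421 s; 352,800 × 1,421 × 3 × 4 = 6,015,945,600 bytes.
Track B: 29:08 (min:sec) = 1,748 s; 176,400 × 1,748 × 1 × 2 = 616,694,400 bytes.
Track C: 3 h 18 min 57 s = 11,937 s; 176,400 × 11,937 × 2 × 1 = 4,211,373,600 bytes.
Track D: 37,800 × 337 × 1 × 8 = 101,908,800 bytes.
Track E: exactly 48 minutes = 2,880 s; 384,000 × 2,880 × 4 × 1 = 4,423,680,000 bytes.
Total = 15,369,602,400 bytes = 14.3 GiB.

14.3 GiB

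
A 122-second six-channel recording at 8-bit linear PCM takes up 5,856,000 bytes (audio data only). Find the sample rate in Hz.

8,000 Hz

Bytes = sample_rate × seconds × bytes_per_sample × channels.
sample_rate = 5,856,000 / (122 × 1 × 6) = 5,856,000 / 732 = 8,000 Hz.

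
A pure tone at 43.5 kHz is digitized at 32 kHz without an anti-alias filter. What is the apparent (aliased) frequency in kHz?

Nyquist = 32,000/2 = 16,000 Hz; 43,500 Hz exceeds it.
Alias = |43,500 − 1×32,000| = |43,500 − 32,000| = 11,500 Hz = 11.5 kHz.

11.5 kHz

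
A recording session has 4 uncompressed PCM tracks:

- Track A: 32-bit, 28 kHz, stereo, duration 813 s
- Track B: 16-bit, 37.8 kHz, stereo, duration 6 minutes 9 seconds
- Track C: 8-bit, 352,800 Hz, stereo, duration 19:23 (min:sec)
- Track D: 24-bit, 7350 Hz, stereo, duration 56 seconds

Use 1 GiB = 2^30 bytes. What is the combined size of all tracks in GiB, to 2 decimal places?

Track A: 28,000 × 813 × 4 × 2 = 182,112,000 bytes.
Track B: 6 minutes 9 seconds = 369 s; 37,800 × 369 × 2 × 2 = 55,792,800 bytes.
Track C: 19:23 (min:sec) = 1,163 s; 352,800 × 1,163 × 1 × 2 = 820,612,800 bytes.
Track D: 7,350 × 56 × 3 × 2 = 2,469,600 bytes.
Total = 1,060,987,200 bytes = 0.99 GiB.

0.99 GiB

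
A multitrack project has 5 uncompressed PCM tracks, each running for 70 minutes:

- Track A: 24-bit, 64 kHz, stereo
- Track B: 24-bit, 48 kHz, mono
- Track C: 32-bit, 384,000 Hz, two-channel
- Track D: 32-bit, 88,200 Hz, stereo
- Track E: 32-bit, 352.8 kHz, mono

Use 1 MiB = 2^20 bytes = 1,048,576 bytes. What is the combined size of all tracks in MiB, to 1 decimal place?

70 minutes = 4,200 s.
Track A: 64,000 × 4,200 × 3 × 2 = 1,612,800,000 bytes.
Track B: 48,000 × 4,200 × 3 × 1 = 604,800,000 bytes.
Track C: 384,000 × 4,200 × 4 × 2 = 12,902,400,000 bytes.
Track D: 88,200 × 4,200 × 4 × 2 = 2,963,520,000 bytes.
Track E: 352,800 × 4,200 × 4 × 1 = 5,927,040,000 bytes.
Total = 24,010,560,000 bytes = 22898.3 MiB.

22898.3 MiB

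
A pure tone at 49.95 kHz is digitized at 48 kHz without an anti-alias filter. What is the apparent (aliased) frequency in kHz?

1.95 kHz

Nyquist = 48,000/2 = 24,000 Hz; 49,950 Hz exceeds it.
Alias = |49,950 − 1×48,000| = |49,950 − 48,000| = 1,950 Hz = 1.95 kHz.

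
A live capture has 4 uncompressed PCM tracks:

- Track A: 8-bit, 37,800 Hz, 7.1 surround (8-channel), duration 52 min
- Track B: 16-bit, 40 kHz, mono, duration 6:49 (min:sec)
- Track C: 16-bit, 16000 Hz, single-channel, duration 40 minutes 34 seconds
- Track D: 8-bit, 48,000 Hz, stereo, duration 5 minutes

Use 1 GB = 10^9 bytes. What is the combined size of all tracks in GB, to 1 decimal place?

Track A: 52 min = 3,120 s; 37,800 × 3,120 × 1 × 8 = 943,488,000 bytes.
Track B: 6:49 (min:sec) = 409 s; 40,000 × 409 × 2 × 1 = 32,720,000 bytes.
Track C: 40 minutes 34 seconds = 2,434 s; 16,000 × 2,434 × 2 × 1 = 77,888,000 bytes.
Track D: 5 minutes = 300 s; 48,000 × 300 × 1 × 2 = 28,800,000 bytes.
Total = 1,082,896,000 bytes = 1.1 GB.

1.1 GB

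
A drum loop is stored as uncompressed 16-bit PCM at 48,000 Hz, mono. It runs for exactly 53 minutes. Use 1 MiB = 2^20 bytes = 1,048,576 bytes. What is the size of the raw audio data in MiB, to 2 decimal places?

Duration = exactly 53 minutes = 3,180 s.
Bytes = 48,000 samples/s × 3,180 s × 2 bytes/sample × 1 ch = 305,280,000 bytes.
305,280,000 / 1,048,576 = 291.14 MiB.

291.14 MiB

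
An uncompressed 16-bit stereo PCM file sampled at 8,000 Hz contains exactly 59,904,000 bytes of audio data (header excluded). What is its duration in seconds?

Byte rate = 8,000 × 2 × 2 = 32,000 bytes/s.
Duration = 59,904,000 / 32,000 = 1,872 s.

1,872 seconds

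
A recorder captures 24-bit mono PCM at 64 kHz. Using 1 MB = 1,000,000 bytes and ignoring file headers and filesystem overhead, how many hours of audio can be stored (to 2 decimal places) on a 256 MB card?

0.37 hours

Uncompressed byte rate = 64,000 × 3 × 1 = 192,000 bytes/s.
Capacity = 256 × 1,000,000 = 256,000,000 bytes.
256,000,000 / 192,000 ≈ 1333.33 s → 0.37 hours.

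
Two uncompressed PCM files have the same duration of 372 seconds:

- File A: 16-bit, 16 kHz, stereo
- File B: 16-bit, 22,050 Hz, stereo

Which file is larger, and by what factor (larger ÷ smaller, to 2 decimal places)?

File A: 16,000 × 2 × 2 = 64,000 bytes/s.
File B: 22,050 × 2 × 2 = 88,200 bytes/s.
File B is larger; ratio = 32,810,400 / 23,808,000 = 1.38.

File B, by a factor of 1.38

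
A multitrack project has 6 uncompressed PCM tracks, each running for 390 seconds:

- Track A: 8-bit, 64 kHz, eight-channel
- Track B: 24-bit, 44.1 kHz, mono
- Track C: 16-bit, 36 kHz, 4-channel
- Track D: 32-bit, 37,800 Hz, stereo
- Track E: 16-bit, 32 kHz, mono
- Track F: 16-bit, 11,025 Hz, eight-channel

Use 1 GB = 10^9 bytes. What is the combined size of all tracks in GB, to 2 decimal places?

0.58 GB

Track A: 64,000 × 390 × 1 × 8 = 199,680,000 bytes.
Track B: 44,100 × 390 × 3 × 1 = 51,597,000 bytes.
Track C: 36,000 × 390 × 2 × 4 = 112,320,000 bytes.
Track D: 37,800 × 390 × 4 × 2 = 117,936,000 bytes.
Track E: 32,000 × 390 × 2 × 1 = 24,960,000 bytes.
Track F: 11,025 × 390 × 2 × 8 = 68,796,000 bytes.
Total = 575,289,000 bytes = 0.58 GB.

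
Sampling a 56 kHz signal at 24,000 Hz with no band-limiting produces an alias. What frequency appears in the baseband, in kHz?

Nyquist = 24,000/2 = 12,000 Hz; 56,000 Hz exceeds it.
Alias = |56,000 − 2×24,000| = |56,000 − 48,000| = 8,000 Hz = 8 kHz.

8 kHz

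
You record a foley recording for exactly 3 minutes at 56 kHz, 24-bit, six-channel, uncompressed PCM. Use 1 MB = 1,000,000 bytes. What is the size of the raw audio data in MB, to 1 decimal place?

181.4 MB

Duration = exactly 3 minutes = 180 s.
Bytes = 56,000 samples/s × 180 s × 3 bytes/sample × 6 ch = 181,440,000 bytes.
181,440,000 / 1,000,000 = 181.4 MB.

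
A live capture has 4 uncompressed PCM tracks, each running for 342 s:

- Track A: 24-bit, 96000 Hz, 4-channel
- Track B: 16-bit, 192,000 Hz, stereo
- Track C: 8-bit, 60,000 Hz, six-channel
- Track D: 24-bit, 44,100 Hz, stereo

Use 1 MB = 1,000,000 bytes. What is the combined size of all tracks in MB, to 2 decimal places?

Track A: 96,000 × 342 × 3 × 4 = 393,984,000 bytes.
Track B: 192,000 × 342 × 2 × 2 = 262,656,000 bytes.
Track C: 60,000 × 342 × 1 × 6 = 123,120,000 bytes.
Track D: 44,100 × 342 × 3 × 2 = 90,493,200 bytes.
Total = 870,253,200 bytes = 870.25 MB.

870.25 MB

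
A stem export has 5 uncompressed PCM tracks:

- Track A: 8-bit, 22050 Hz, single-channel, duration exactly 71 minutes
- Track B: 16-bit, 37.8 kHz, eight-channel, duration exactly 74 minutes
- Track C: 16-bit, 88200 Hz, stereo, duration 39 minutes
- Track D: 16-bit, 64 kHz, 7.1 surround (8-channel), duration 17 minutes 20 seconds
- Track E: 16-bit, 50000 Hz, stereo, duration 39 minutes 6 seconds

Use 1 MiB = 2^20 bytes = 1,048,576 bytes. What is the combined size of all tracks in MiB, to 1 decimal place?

Track A: exactly 71 minutes = 4,260 s; 22,050 × 4,260 × 1 × 1 = 93,933,000 bytes.
Track B: exactly 74 minutes = 4,440 s; 37,800 × 4,440 × 2 × 8 = 2,685,312,000 bytes.
Track C: 39 minutes = 2,340 s; 88,200 × 2,340 × 2 × 2 = 825,552,000 bytes.
Track D: 17 minutes 20 seconds = 1,040 s; 64,000 × 1,040 × 2 × 8 = 1,064,960,000 bytes.
Track E: 39 minutes 6 seconds = 2,346 s; 50,000 × 2,346 × 2 × 2 = 469,200,000 bytes.
Total = 5,138,957,000 bytes = 4900.9 MiB.

4900.9 MiB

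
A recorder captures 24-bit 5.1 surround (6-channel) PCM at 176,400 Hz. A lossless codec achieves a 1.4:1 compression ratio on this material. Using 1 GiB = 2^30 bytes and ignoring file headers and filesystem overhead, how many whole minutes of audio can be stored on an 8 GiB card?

Uncompressed byte rate = 176,400 × 3 × 6 = 3,175,200 bytes/s.
After 1.4:1 compression, effective rate ≈ 2268000 bytes/s.
Capacity = 8 × 1,073,741,824 = 8,589,934,592 bytes.
8,589,934,592 / effective rate ≈ 3787.45 s → 63 minutes.

63 minutes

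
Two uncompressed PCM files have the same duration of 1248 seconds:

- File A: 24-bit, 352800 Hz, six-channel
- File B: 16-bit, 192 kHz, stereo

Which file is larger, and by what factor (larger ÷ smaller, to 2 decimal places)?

File A, by a factor of 8.27

File A: 352,800 × 3 × 6 = 6,350,400 bytes/s.
File B: 192,000 × 2 × 2 = 768,000 bytes/s.
File A is larger; ratio = 7,925,299,200 / 958,464,000 = 8.27.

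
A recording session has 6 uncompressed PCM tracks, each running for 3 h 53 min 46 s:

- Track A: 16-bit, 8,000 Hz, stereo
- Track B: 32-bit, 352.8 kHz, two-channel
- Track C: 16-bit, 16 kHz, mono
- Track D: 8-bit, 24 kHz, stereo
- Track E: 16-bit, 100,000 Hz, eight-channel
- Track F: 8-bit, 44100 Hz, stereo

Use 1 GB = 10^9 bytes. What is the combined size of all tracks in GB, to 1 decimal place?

3 h 53 min 46 s = 14,026 s.
Track A: 8,000 × 14,026 × 2 × 2 = 448,832,000 bytes.
Track B: 352,800 × 14,026 × 4 × 2 = 39,586,982,400 bytes.
Track C: 16,000 × 14,026 × 2 × 1 = 448,832,000 bytes.
Track D: 24,000 × 14,026 × 1 × 2 = 673,248,000 bytes.
Track E: 100,000 × 14,026 × 2 × 8 = 22,441,600,000 bytes.
Track F: 44,100 × 14,026 × 1 × 2 = 1,237,093,200 bytes.
Total = 64,836,587,600 bytes = 64.8 GB.

64.8 GB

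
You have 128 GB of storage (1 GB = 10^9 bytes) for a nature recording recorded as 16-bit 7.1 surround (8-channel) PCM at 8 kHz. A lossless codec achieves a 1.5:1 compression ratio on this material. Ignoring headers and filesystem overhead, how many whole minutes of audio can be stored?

25,000 minutes

Uncompressed byte rate = 8,000 × 2 × 8 = 128,000 bytes/s.
After 1.5:1 compression, effective rate ≈ 85333.33 bytes/s.
Capacity = 128 × 1,000,000,000 = 128,000,000,000 bytes.
128,000,000,000 / effective rate ≈ 1500000 s → 25,000 minutes.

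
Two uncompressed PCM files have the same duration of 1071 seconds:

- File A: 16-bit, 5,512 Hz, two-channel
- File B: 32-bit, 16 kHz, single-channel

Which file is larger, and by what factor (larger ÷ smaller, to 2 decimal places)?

File A: 5,512 × 2 × 2 = 22,048 bytes/s.
File B: 16,000 × 4 × 1 = 64,000 bytes/s.
File B is larger; ratio = 68,544,000 / 23,613,408 = 2.90.

File B, by a factor of 2.90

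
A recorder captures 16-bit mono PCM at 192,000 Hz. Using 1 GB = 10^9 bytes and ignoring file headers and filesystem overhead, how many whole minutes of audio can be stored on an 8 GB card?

Uncompressed byte rate = 192,000 × 2 × 1 = 384,000 bytes/s.
Capacity = 8 × 1,000,000,000 = 8,000,000,000 bytes.
8,000,000,000 / 384,000 ≈ 20833.33 s → 347 minutes.

347 minutes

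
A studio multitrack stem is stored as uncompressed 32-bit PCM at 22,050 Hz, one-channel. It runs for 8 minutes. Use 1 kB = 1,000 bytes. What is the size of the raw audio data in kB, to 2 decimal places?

42336.00 kB

Duration = 8 minutes = 480 s.
Bytes = 22,050 samples/s × 480 s × 4 bytes/sample × 1 ch = 42,336,000 bytes.
42,336,000 / 1,000 = 42336.00 kB.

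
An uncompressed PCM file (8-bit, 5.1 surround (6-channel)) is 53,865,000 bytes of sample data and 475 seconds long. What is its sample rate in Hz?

Bytes = sample_rate × seconds × bytes_per_sample × channels.
sample_rate = 53,865,000 / (475 × 1 × 6) = 53,865,000 / 2,850 = 18,900 Hz.

18,900 Hz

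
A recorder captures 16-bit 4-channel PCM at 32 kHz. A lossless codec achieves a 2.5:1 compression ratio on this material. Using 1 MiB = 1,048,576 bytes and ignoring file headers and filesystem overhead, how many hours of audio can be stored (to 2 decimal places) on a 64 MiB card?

0.18 hours

Uncompressed byte rate = 32,000 × 2 × 4 = 256,000 bytes/s.
After 2.5:1 compression, effective rate ≈ 102400 bytes/s.
Capacity = 64 × 1,048,576 = 67,108,864 bytes.
67,108,864 / effective rate ≈ 655.36 s → 0.18 hours.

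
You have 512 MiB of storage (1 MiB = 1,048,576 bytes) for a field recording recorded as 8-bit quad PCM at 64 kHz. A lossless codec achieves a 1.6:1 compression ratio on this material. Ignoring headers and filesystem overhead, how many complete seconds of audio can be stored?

3,355 seconds

Uncompressed byte rate = 64,000 × 1 × 4 = 256,000 bytes/s.
After 1.6:1 compression, effective rate ≈ 160000 bytes/s.
Capacity = 512 × 1,048,576 = 536,870,912 bytes.
536,870,912 / effective rate ≈ 3355.44 s → 3,355 seconds.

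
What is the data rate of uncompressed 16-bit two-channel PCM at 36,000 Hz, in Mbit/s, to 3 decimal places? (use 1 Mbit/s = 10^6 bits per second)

1.152 Mbit/s

Bit rate = 36,000 × 16 × 2 = 1,152,000 bits/s.
= 1.152 Mbit/s.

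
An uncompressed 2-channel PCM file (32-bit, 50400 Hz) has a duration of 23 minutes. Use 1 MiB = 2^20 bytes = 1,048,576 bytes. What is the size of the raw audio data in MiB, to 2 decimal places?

530.64 MiB

Duration = 23 minutes = 1,380 s.
Bytes = 50,400 samples/s × 1,380 s × 4 bytes/sample × 2 ch = 556,416,000 bytes.
556,416,000 / 1,048,576 = 530.64 MiB.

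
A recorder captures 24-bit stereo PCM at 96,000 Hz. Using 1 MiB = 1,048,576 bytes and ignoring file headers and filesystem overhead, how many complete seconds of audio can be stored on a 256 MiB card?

Uncompressed byte rate = 96,000 × 3 × 2 = 576,000 bytes/s.
Capacity = 256 × 1,048,576 = 268,435,456 bytes.
268,435,456 / 576,000 ≈ 466.03 s → 466 seconds.

466 seconds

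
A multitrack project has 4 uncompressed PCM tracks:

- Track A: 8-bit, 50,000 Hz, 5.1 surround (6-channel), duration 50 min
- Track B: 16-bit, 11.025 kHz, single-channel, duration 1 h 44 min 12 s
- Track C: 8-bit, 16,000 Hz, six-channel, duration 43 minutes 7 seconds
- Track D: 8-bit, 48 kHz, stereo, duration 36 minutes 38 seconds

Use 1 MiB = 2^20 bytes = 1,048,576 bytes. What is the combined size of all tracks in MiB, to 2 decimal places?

Track A: 50 min = 3,000 s; 50,000 × 3,000 × 1 × 6 = 900,000,000 bytes.
Track B: 1 h 44 min 12 s = 6,252 s; 11,025 × 6,252 × 2 × 1 = 137,856,600 bytes.
Track C: 43 minutes 7 seconds = 2,587 s; 16,000 × 2,587 × 1 × 6 = 248,352,000 bytes.
Track D: 36 minutes 38 seconds = 2,198 s; 48,000 × 2,198 × 1 × 2 = 211,008,000 bytes.
Total = 1,497,216,600 bytes = 1427.86 MiB.

1427.86 MiB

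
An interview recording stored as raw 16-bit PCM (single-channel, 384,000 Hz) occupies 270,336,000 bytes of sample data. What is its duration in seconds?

Byte rate = 384,000 × 2 × 1 = 768,000 bytes/s.
Duration = 270,336,000 / 768,000 = 352 s.

352 seconds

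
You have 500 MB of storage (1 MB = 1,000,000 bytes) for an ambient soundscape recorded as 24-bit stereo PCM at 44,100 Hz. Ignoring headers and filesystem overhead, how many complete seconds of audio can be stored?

1,889 seconds

Uncompressed byte rate = 44,100 × 3 × 2 = 264,600 bytes/s.
Capacity = 500 × 1,000,000 = 500,000,000 bytes.
500,000,000 / 264,600 ≈ 1889.64 s → 1,889 seconds.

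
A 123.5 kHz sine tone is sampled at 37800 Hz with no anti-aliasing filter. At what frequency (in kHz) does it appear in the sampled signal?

10.1 kHz

Nyquist = 37,800/2 = 18,900 Hz; 123,500 Hz exceeds it.
Alias = |123,500 − 3×37,800| = |123,500 − 113,400| = 10,100 Hz = 10.1 kHz.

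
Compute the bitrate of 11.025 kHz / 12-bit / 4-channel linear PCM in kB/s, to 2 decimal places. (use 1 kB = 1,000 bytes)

Bit rate = 11,025 × 12 × 4 = 529,200 bits/s.
529,200 / 8 = 66,150 B/s = 66.15 kB/s.

66.15 kB/s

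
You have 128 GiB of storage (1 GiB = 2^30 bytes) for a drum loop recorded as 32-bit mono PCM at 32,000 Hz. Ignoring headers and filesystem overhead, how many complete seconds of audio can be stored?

Uncompressed byte rate = 32,000 × 4 × 1 = 128,000 bytes/s.
Capacity = 128 × 1,073,741,824 = 137,438,953,472 bytes.
137,438,953,472 / 128,000 ≈ 1073741.82 s → 1,073,741 seconds.

1,073,741 seconds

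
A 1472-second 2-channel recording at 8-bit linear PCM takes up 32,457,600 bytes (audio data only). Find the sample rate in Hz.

Bytes = sample_rate × seconds × bytes_per_sample × channels.
sample_rate = 32,457,600 / (1,472 × 1 × 2) = 32,457,600 / 2,944 = 11,025 Hz.

11,025 Hz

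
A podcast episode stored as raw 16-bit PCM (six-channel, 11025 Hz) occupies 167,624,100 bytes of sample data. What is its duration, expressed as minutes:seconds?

Byte rate = 11,025 × 2 × 6 = 132,300 bytes/s.
Duration = 167,624,100 / 132,300 = 1,267 s.
1,267 s = 21:07.

21:07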